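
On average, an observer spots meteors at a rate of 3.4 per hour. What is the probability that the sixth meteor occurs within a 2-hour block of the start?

0.6730

Over the interval, μ = 3.4 × 2 = 6.8 (a 2-hour block = 2 hours).
The sixth arrival falls in the interval iff at least 6 events occur there: P(S_6 ≤ t) = P(N ≥ 6) = 1 − P(N ≤ 5) ≈ 0.6730.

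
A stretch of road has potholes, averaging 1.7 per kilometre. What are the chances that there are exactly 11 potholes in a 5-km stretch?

Over the interval, μ = 1.7 × 5 = 8.5 (a 5-km stretch = 5 kilometres).
P(N = 11) = e^(−μ) μ^11/11! = e^(−8.5) · 8.5^11/39916800 ≈ 0.0853.

0.0853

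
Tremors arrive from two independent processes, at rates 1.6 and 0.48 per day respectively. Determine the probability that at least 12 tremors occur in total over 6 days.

Independent Poisson processes superpose: combined rate λ = 1.6 + 0.48 = 2.08 per day.
Over the interval, μ = 2.08 × 6 = 12.48 (6 days).
P(N ≥ 12) = 1 − P(N ≤ 11) ≈ 0.5921.

0.5921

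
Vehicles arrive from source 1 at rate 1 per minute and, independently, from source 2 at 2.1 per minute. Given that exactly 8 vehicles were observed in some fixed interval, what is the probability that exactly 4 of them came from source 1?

Given the total, each event is independently from source 1 with probability p = λ_1/(λ_1+λ_2) = 1/3.1 ≈ 0.3226.
So K ~ Binomial(8, 1/3.1): P(K = 4) = C(8,4) · (1/3.1)^4 · (2.1/3.1)^4 ≈ 0.1596.

0.1596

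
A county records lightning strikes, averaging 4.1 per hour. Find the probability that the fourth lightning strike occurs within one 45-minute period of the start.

0.3696

Over the interval, μ = 4.1 × 0.75 = 3.075 (a 45-minute period = 0.75 hours).
The fourth arrival falls in the interval iff at least 4 events occur there: P(S_4 ≤ t) = P(N ≥ 4) = 1 − P(N ≤ 3) ≈ 0.3696.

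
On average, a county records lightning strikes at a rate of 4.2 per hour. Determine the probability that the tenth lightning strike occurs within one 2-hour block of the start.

Over the interval, μ = 4.2 × 2 = 8.4 (a 2-hour block = 2 hours).
The tenth arrival falls in the interval iff at least 10 events occur there: P(S_10 ≤ t) = P(N ≥ 10) = 1 − P(N ≤ 9) ≈ 0.3341.

0.3341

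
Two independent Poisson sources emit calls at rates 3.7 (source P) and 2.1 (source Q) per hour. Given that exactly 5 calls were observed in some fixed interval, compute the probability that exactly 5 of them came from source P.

0.1056

Given the total, each event is independently from source P with probability p = λ_P/(λ_P+λ_Q) = 3.7/5.8 ≈ 0.6379.
So K ~ Binomial(5, 3.7/5.8): P(K = 5) = C(5,5) · (3.7/5.8)^5 · (2.1/5.8)^0 ≈ 0.1056.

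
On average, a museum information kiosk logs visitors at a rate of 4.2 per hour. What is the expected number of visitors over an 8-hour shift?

33.6

E[N] = λt = 4.2 × 8 = 33.6 (an 8-hour shift = 8 hours).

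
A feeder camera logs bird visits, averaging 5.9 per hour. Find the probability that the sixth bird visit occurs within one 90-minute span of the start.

0.8749

Over the interval, μ = 5.9 × 1.5 = 8.85 (a 90-minute span = 1.5 hours).
The sixth arrival falls in the interval iff at least 6 events occur there: P(S_6 ≤ t) = P(N ≥ 6) = 1 − P(N ≤ 5) ≈ 0.8749.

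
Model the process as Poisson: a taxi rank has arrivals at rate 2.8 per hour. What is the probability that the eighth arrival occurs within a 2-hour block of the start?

0.2030

Over the interval, μ = 2.8 × 2 = 5.6 (a 2-hour block = 2 hours).
The eighth arrival falls in the interval iff at least 8 events occur there: P(S_8 ≤ t) = P(N ≥ 8) = 1 − P(N ≤ 7) ≈ 0.2030.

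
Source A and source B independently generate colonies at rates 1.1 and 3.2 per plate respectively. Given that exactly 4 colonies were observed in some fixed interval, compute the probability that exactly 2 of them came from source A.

0.2175

Given the total, each event is independently from source A with probability p = λ_A/(λ_A+λ_B) = 1.1/4.3 ≈ 0.2558.
So K ~ Binomial(4, 1.1/4.3): P(K = 2) = C(4,2) · (1.1/4.3)^2 · (3.2/4.3)^2 ≈ 0.2175.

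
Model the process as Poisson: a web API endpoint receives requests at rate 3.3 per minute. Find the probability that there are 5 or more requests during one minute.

0.2374

With mean μ = 3.3 per minute,
P(N ≥ 5) = 1 − P(N ≤ 4) = 1 − Σ_{j=0}^{4} e^(−μ) μ^j/j! ≈ 0.2374.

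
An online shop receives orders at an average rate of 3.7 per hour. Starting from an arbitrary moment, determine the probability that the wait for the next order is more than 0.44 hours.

The wait for the next event is exponential with rate λ = 3.7 per hour.
P(T > 0.44) = e^(−λt) = e^(−3.7 × 0.44) = e^(−1.628) ≈ 0.1963.

0.1963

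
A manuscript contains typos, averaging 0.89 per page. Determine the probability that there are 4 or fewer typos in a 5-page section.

Over the interval, μ = 0.89 × 5 = 4.45 (a 5-page section = 5 pages).
P(N ≤ 4) = Σ_{j=0}^{4} e^(−μ) μ^j/j! ≈ 0.5416.

0.5416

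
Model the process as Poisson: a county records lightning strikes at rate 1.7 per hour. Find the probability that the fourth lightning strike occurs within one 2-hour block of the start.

0.4416

Over the interval, μ = 1.7 × 2 = 3.4 (a 2-hour block = 2 hours).
The fourth arrival falls in the interval iff at least 4 events occur there: P(S_4 ≤ t) = P(N ≥ 4) = 1 − P(N ≤ 3) ≈ 0.4416.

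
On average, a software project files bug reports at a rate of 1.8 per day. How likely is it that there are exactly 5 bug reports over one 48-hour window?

0.1377

Over the interval, μ = 1.8 × 2 = 3.6 (a 48-hour window = 2 days).
P(N = 5) = e^(−μ) μ^5/5! = e^(−3.6) · 3.6^5/120 ≈ 0.1377.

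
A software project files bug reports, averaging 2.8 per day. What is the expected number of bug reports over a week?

19.6

E[N] = λt = 2.8 × 7 = 19.6 (a week = 7 days).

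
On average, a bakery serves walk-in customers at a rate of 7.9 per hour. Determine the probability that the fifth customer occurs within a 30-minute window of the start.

0.3614

Over the interval, μ = 7.9 × 0.5 = 3.95 (a 30-minute window = 0.5 hours).
The fifth arrival falls in the interval iff at least 5 events occur there: P(S_5 ≤ t) = P(N ≥ 5) = 1 − P(N ≤ 4) ≈ 0.3614.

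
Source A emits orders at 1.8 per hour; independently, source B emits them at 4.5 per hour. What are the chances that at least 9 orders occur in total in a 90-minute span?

0.6020

Independent Poisson processes superpose: combined rate λ = 1.8 + 4.5 = 6.3 per hour.
Over the interval, μ = 6.3 × 1.5 = 9.45 (a 90-minute span = 1.5 hours).
P(N ≥ 9) = 1 − P(N ≤ 8) ≈ 0.6020.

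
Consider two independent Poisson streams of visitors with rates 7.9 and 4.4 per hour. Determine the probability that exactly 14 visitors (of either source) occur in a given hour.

Independent Poisson processes superpose: combined rate λ = 7.9 + 4.4 = 12.3 per hour.
So μ = 12.3.
P(N = 14) = e^(−12.3) · 12.3^14/14! ≈ 0.0947.

0.0947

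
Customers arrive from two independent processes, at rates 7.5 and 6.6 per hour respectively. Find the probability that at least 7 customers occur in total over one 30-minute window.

Independent Poisson processes superpose: combined rate λ = 7.5 + 6.6 = 14.1 per hour.
Over the interval, μ = 14.1 × 0.5 = 7.05 (a 30-minute window = 0.5 hours).
P(N ≥ 7) = 1 − P(N ≤ 6) ≈ 0.5577.

0.5577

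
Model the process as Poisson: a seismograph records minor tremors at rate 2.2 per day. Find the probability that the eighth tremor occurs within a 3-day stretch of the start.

0.3419

Over the interval, μ = 2.2 × 3 = 6.6 (a 3-day stretch = 3 days).
The eighth arrival falls in the interval iff at least 8 events occur there: P(S_8 ≤ t) = P(N ≥ 8) = 1 − P(N ≤ 7) ≈ 0.3419.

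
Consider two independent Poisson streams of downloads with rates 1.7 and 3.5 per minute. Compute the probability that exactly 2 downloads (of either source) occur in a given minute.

0.0746

Independent Poisson processes superpose: combined rate λ = 1.7 + 3.5 = 5.2 per minute.
So μ = 5.2.
P(N = 2) = e^(−5.2) · 5.2^2/2! ≈ 0.0746.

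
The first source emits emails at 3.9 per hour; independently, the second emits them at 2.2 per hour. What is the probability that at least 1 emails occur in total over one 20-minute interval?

Independent Poisson processes superpose: combined rate λ = 3.9 + 2.2 = 6.1 per hour.
Over the interval, μ = 6.1 × 1/3 ≈ 2.03333 (a 20-minute interval = 1/3 hours).
P(N ≥ 1) = 1 − P(N ≤ 0) ≈ 0.8691.

0.8691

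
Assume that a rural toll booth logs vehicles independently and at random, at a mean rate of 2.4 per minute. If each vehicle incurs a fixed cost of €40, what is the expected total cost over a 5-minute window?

€480

E[N] = 2.4 × 5 = 12 (a 5-minute window = 5 minutes); E[cost] = 12 × €40 = €480.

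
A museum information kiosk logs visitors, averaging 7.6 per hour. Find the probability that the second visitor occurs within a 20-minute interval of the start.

0.7195

Over the interval, μ = 7.6 × 1/3 ≈ 2.53333 (a 20-minute interval = 1/3 hours).
The second arrival falls in the interval iff at least 2 events occur there: P(S_2 ≤ t) = P(N ≥ 2) = 1 − P(N ≤ 1) ≈ 0.7195.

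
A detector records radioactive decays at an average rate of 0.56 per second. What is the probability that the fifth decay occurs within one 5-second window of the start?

Over the interval, μ = 0.56 × 5 = 2.8 (a 5-second window = 5 seconds).
The fifth arrival falls in the interval iff at least 5 events occur there: P(S_5 ≤ t) = P(N ≥ 5) = 1 − P(N ≤ 4) ≈ 0.1523.

0.1523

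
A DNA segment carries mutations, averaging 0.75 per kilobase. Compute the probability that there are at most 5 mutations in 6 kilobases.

0.7029

Over the interval, μ = 0.75 × 6 = 4.5 (6 kilobases).
P(N ≤ 5) = Σ_{j=0}^{5} e^(−μ) μ^j/j! ≈ 0.7029.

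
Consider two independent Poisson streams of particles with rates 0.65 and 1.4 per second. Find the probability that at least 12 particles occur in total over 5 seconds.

0.3320

Independent Poisson processes superpose: combined rate λ = 0.65 + 1.4 = 2.05 per second.
Over the interval, μ = 2.05 × 5 = 10.25 (5 seconds).
P(N ≥ 12) = 1 − P(N ≤ 11) ≈ 0.3320.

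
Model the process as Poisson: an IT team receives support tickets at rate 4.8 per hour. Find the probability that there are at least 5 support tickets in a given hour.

0.5237

With mean μ = 4.8 per hour,
P(N ≥ 5) = 1 − P(N ≤ 4) = 1 − Σ_{j=0}^{4} e^(−μ) μ^j/j! ≈ 0.5237.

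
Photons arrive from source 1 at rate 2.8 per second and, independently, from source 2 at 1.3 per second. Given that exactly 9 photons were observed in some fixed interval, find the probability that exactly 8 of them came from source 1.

Given the total, each event is independently from source 1 with probability p = λ_1/(λ_1+λ_2) = 2.8/4.1 ≈ 0.6829.
So K ~ Binomial(9, 2.8/4.1): P(K = 8) = C(9,8) · (2.8/4.1)^8 · (1.3/4.1)^1 ≈ 0.1350.

0.1350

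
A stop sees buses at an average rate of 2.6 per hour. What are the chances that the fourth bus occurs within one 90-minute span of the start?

0.5468

Over the interval, μ = 2.6 × 1.5 = 3.9 (a 90-minute span = 1.5 hours).
The fourth arrival falls in the interval iff at least 4 events occur there: P(S_4 ≤ t) = P(N ≥ 4) = 1 − P(N ≤ 3) ≈ 0.5468.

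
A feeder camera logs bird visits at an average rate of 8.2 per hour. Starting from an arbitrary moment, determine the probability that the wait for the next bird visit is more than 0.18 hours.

0.2286

The wait for the next event is exponential with rate λ = 8.2 per hour.
P(T > 0.18) = e^(−λt) = e^(−8.2 × 0.18) = e^(−1.476) ≈ 0.2286.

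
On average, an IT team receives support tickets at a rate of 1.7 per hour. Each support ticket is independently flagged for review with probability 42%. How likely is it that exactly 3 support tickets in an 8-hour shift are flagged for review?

0.1027

Thinning: the support tickets that are flagged for review themselves form a Poisson process with rate 0.42 × 1.7 = 0.714 per hour.
Over the interval, μ = 0.714 × 8 = 5.712 (an 8-hour shift = 8 hours).
P(N = 3) = e^(−5.712) · 5.712^3/3! ≈ 0.1027.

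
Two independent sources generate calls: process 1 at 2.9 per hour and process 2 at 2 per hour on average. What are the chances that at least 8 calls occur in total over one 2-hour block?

Independent Poisson processes superpose: combined rate λ = 2.9 + 2 = 4.9 per hour.
Over the interval, μ = 4.9 × 2 = 9.8 (a 2-hour block = 2 hours).
P(N ≥ 8) = 1 − P(N ≤ 7) ≈ 0.7612.

0.7612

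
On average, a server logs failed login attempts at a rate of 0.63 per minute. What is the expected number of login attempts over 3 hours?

E[N] = λt = 0.63 × 180 = 113.4 (3 hours = 180 minutes).

113.4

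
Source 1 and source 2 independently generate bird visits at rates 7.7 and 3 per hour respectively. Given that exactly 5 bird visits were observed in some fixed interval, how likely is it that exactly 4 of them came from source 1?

0.3760

Given the total, each event is independently from source 1 with probability p = λ_1/(λ_1+λ_2) = 7.7/10.7 ≈ 0.7196.
So K ~ Binomial(5, 7.7/10.7): P(K = 4) = C(5,4) · (7.7/10.7)^4 · (3/10.7)^1 ≈ 0.3760.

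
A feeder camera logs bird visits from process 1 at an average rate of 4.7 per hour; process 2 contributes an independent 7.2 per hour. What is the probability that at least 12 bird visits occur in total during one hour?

0.5269

Independent Poisson processes superpose: combined rate λ = 4.7 + 7.2 = 11.9 per hour.
So μ = 11.9.
P(N ≥ 12) = 1 − P(N ≤ 11) ≈ 0.5269.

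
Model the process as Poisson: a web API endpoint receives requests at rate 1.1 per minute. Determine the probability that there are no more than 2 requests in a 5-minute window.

0.0884

Over the interval, μ = 1.1 × 5 = 5.5 (a 5-minute window = 5 minutes).
P(N ≤ 2) = Σ_{j=0}^{2} e^(−μ) μ^j/j! ≈ 0.0884.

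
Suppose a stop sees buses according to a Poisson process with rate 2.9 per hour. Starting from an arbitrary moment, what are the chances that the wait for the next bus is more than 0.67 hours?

0.1433

The wait for the next event is exponential with rate λ = 2.9 per hour.
P(T > 0.67) = e^(−λt) = e^(−2.9 × 0.67) = e^(−1.943) ≈ 0.1433.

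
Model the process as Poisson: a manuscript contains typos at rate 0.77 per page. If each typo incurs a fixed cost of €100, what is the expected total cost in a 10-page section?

€770

E[N] = 0.77 × 10 = 7.7 (a 10-page section = 10 pages); E[cost] = 7.7 × €100 = €770.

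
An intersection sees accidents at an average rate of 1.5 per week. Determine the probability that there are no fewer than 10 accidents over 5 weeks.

0.2236

Over the interval, μ = 1.5 × 5 = 7.5 (5 weeks).
P(N ≥ 10) = 1 − P(N ≤ 9) = 1 − Σ_{j=0}^{9} e^(−μ) μ^j/j! ≈ 0.2236.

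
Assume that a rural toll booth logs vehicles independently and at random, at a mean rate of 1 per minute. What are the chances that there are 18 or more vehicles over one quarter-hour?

0.2511

Over the interval, μ = 1 × 15 = 15 (a quarter-hour = 15 minutes).
P(N ≥ 18) = 1 − P(N ≤ 17) = 1 − Σ_{j=0}^{17} e^(−μ) μ^j/j! ≈ 0.2511.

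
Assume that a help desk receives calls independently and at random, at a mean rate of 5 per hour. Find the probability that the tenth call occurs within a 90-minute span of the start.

0.2236

Over the interval, μ = 5 × 1.5 = 7.5 (a 90-minute span = 1.5 hours).
The tenth arrival falls in the interval iff at least 10 events occur there: P(S_10 ≤ t) = P(N ≥ 10) = 1 − P(N ≤ 9) ≈ 0.2236.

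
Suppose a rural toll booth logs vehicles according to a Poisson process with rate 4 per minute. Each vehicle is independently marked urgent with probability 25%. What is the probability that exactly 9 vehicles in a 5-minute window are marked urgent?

Thinning: the vehicles that are marked urgent themselves form a Poisson process with rate 0.25 × 4 = 1 per minute.
Over the interval, μ = 1 × 5 = 5 (a 5-minute window = 5 minutes).
P(N = 9) = e^(−5) · 5^9/9! ≈ 0.0363.

0.0363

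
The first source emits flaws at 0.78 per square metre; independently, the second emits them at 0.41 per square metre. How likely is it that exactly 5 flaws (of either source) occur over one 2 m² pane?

Independent Poisson processes superpose: combined rate λ = 0.78 + 0.41 = 1.19 per square metre.
Over the interval, μ = 1.19 × 2 = 2.38 (a 2 m² pane = 2 square metres).
P(N = 5) = e^(−2.38) · 2.38^5/5! ≈ 0.0589.

0.0589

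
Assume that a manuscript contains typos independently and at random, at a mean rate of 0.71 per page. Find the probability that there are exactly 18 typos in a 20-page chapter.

0.0586

Over the interval, μ = 0.71 × 20 = 14.2 (a 20-page chapter = 20 pages).
P(N = 18) = e^(−μ) μ^18/18! = e^(−14.2) · 14.2^18/6402373705728000 ≈ 0.0586.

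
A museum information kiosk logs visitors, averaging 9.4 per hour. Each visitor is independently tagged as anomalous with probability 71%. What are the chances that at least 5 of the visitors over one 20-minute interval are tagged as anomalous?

0.0752

Thinning: the visitors that are tagged as anomalous themselves form a Poisson process with rate 0.71 × 9.4 = 6.674 per hour.
Over the interval, μ = 6.674 × 1/3 ≈ 2.22467 (a 20-minute interval = 1/3 hours).
P(N ≥ 5) = 1 − P(N ≤ 4) ≈ 0.0752.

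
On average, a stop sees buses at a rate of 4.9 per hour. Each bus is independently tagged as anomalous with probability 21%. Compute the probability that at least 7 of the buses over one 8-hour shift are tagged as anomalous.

0.7141

Thinning: the buses that are tagged as anomalous themselves form a Poisson process with rate 0.21 × 4.9 = 1.029 per hour.
Over the interval, μ = 1.029 × 8 = 8.232 (an 8-hour shift = 8 hours).
P(N ≥ 7) = 1 − P(N ≤ 6) ≈ 0.7141.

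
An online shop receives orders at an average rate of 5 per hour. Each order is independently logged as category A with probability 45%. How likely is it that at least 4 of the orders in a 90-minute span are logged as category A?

0.4362

Thinning: the orders that are logged as category A themselves form a Poisson process with rate 0.45 × 5 = 2.25 per hour.
Over the interval, μ = 2.25 × 1.5 = 3.375 (a 90-minute span = 1.5 hours).
P(N ≥ 4) = 1 − P(N ≤ 3) ≈ 0.4362.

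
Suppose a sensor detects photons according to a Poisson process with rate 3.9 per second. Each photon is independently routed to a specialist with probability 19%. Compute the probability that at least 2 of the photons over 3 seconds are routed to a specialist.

Thinning: the photons that are routed to a specialist themselves form a Poisson process with rate 0.19 × 3.9 = 0.741 per second.
Over the interval, μ = 0.741 × 3 = 2.223 (3 seconds).
P(N ≥ 2) = 1 − P(N ≤ 1) ≈ 0.6510.

0.6510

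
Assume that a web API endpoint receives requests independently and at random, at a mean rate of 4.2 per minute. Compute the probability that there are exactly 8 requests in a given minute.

0.0360

With mean μ = 4.2 per minute,
P(N = 8) = e^(−μ) μ^8/8! = e^(−4.2) · 4.2^8/40320 ≈ 0.0360.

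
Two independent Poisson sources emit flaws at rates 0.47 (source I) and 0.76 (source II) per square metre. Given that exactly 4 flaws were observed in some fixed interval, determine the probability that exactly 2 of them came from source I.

Given the total, each event is independently from source I with probability p = λ_I/(λ_I+λ_II) = 0.47/1.23 ≈ 0.3821.
So K ~ Binomial(4, 0.47/1.23): P(K = 2) = C(4,2) · (0.47/1.23)^2 · (0.76/1.23)^2 ≈ 0.3345.

0.3345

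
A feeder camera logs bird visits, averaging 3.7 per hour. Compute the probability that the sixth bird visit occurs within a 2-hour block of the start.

Over the interval, μ = 3.7 × 2 = 7.4 (a 2-hour block = 2 hours).
The sixth arrival falls in the interval iff at least 6 events occur there: P(S_6 ≤ t) = P(N ≥ 6) = 1 − P(N ≤ 5) ≈ 0.7474.

0.7474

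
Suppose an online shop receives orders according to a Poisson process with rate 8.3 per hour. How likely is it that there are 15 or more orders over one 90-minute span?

0.2701

Over the interval, μ = 8.3 × 1.5 = 12.45 (a 90-minute span = 1.5 hours).
P(N ≥ 15) = 1 − P(N ≤ 14) = 1 − Σ_{j=0}^{14} e^(−μ) μ^j/j! ≈ 0.2701.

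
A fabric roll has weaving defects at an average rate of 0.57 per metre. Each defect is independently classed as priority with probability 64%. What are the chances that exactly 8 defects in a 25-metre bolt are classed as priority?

Thinning: the defects that are classed as priority themselves form a Poisson process with rate 0.64 × 0.57 = 0.3648 per metre.
Over the interval, μ = 0.3648 × 25 = 9.12 (a 25-metre bolt = 25 metres).
P(N = 8) = e^(−9.12) · 9.12^8/8! ≈ 0.1299.

0.1299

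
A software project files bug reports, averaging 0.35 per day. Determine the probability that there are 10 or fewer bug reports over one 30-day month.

Over the interval, μ = 0.35 × 30 = 10.5 (a 30-day month = 30 days).
P(N ≤ 10) = Σ_{j=0}^{10} e^(−μ) μ^j/j! ≈ 0.5207.

0.5207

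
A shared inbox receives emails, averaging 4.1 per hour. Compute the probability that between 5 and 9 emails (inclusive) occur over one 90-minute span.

Over the interval, μ = 4.1 × 1.5 = 6.15 (a 90-minute span = 1.5 hours).
P(5 ≤ N ≤ 9) = Σ_{j=5}^{9} e^(−6.15) · 6.15^j/j! ≈ 0.6399.

0.6399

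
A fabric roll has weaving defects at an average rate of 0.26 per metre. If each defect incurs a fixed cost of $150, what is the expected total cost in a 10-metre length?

E[N] = 0.26 × 10 = 2.6 (a 10-metre length = 10 metres); E[cost] = 2.6 × $150 = $390.

$390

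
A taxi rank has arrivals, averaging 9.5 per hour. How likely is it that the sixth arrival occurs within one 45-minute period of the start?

Over the interval, μ = 9.5 × 0.75 = 7.125 (a 45-minute period = 0.75 hours).
The sixth arrival falls in the interval iff at least 6 events occur there: P(S_6 ≤ t) = P(N ≥ 6) = 1 − P(N ≤ 5) ≈ 0.7150.

0.7150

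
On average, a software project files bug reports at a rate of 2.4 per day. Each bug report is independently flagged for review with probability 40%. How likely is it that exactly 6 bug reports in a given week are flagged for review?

Thinning: the bug reports that are flagged for review themselves form a Poisson process with rate 0.4 × 2.4 = 0.96 per day.
Over the interval, μ = 0.96 × 7 = 6.72 (a week = 7 days).
P(N = 6) = e^(−6.72) · 6.72^6/6! ≈ 0.1543.

0.1543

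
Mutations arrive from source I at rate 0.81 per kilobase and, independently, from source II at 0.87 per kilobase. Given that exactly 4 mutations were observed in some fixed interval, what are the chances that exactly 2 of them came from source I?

0.3740

Given the total, each event is independently from source I with probability p = λ_I/(λ_I+λ_II) = 0.81/1.68 ≈ 0.4821.
So K ~ Binomial(4, 0.81/1.68): P(K = 2) = C(4,2) · (0.81/1.68)^2 · (0.87/1.68)^2 ≈ 0.3740.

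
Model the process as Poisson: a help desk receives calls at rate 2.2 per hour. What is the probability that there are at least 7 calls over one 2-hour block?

0.1564

Over the interval, μ = 2.2 × 2 = 4.4 (a 2-hour block = 2 hours).
P(N ≥ 7) = 1 − P(N ≤ 6) = 1 − Σ_{j=0}^{6} e^(−μ) μ^j/j! ≈ 0.1564.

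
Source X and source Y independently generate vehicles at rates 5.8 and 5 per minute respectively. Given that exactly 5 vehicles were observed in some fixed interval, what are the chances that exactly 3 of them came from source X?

0.3320

Given the total, each event is independently from source X with probability p = λ_X/(λ_X+λ_Y) = 5.8/10.8 ≈ 0.5370.
So K ~ Binomial(5, 5.8/10.8): P(K = 3) = C(5,3) · (5.8/10.8)^3 · (5/10.8)^2 ≈ 0.3320.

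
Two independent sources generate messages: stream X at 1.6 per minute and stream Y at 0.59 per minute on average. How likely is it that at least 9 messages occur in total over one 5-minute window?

Independent Poisson processes superpose: combined rate λ = 1.6 + 0.59 = 2.19 per minute.
Over the interval, μ = 2.19 × 5 = 10.95 (a 5-minute window = 5 minutes).
P(N ≥ 9) = 1 − P(N ≤ 8) ≈ 0.7635.

0.7635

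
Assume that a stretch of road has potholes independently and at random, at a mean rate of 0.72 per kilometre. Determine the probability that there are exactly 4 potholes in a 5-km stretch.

0.1912

Over the interval, μ = 0.72 × 5 = 3.6 (a 5-km stretch = 5 kilometres).
P(N = 4) = e^(−μ) μ^4/4! = e^(−3.6) · 3.6^4/24 ≈ 0.1912.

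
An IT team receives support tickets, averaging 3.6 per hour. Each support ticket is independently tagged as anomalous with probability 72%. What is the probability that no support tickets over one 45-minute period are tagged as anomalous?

Thinning: the support tickets that are tagged as anomalous themselves form a Poisson process with rate 0.72 × 3.6 = 2.592 per hour.
Over the interval, μ = 2.592 × 0.75 = 1.944 (a 45-minute period = 0.75 hours).
P(N = 0) = e^(−1.944) · 1.944^0/0! ≈ 0.1431.

0.1431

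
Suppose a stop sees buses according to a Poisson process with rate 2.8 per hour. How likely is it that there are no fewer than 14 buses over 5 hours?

0.5356

Over the interval, μ = 2.8 × 5 = 14 (5 hours).
P(N ≥ 14) = 1 − P(N ≤ 13) = 1 − Σ_{j=0}^{13} e^(−μ) μ^j/j! ≈ 0.5356.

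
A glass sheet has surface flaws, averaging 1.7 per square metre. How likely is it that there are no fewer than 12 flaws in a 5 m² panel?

Over the interval, μ = 1.7 × 5 = 8.5 (a 5 m² panel = 5 square metres).
P(N ≥ 12) = 1 − P(N ≤ 11) = 1 − Σ_{j=0}^{11} e^(−μ) μ^j/j! ≈ 0.1513.

0.1513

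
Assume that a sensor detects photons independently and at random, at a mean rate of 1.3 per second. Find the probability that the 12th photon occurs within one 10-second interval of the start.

0.6468

Over the interval, μ = 1.3 × 10 = 13 (a 10-second interval = 10 seconds).
The 12th arrival falls in the interval iff at least 12 events occur there: P(S_12 ≤ t) = P(N ≥ 12) = 1 − P(N ≤ 11) ≈ 0.6468.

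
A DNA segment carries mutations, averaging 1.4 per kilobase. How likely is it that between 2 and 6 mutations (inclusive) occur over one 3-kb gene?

Over the interval, μ = 1.4 × 3 = 4.2 (a 3-kb gene = 3 kilobases).
P(2 ≤ N ≤ 6) = Σ_{j=2}^{6} e^(−4.2) · 4.2^j/j! ≈ 0.7895.

0.7895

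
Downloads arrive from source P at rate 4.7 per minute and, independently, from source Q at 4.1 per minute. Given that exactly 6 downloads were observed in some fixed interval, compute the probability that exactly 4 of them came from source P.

Given the total, each event is independently from source P with probability p = λ_P/(λ_P+λ_Q) = 4.7/8.8 ≈ 0.5341.
So K ~ Binomial(6, 4.7/8.8): P(K = 4) = C(6,4) · (4.7/8.8)^4 · (4.1/8.8)^2 ≈ 0.2649.

0.2649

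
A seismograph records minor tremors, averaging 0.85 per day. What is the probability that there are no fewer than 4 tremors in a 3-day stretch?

0.2532

Over the interval, μ = 0.85 × 3 = 2.55 (a 3-day stretch = 3 days).
P(N ≥ 4) = 1 − P(N ≤ 3) = 1 − Σ_{j=0}^{3} e^(−μ) μ^j/j! ≈ 0.2532.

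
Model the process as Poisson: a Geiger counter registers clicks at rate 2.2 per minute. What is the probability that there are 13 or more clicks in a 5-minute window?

Over the interval, μ = 2.2 × 5 = 11 (a 5-minute window = 5 minutes).
P(N ≥ 13) = 1 − P(N ≤ 12) = 1 − Σ_{j=0}^{12} e^(−μ) μ^j/j! ≈ 0.3113.

0.3113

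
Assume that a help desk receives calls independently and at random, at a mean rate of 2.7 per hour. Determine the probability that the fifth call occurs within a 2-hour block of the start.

Over the interval, μ = 2.7 × 2 = 5.4 (a 2-hour block = 2 hours).
The fifth arrival falls in the interval iff at least 5 events occur there: P(S_5 ≤ t) = P(N ≥ 5) = 1 − P(N ≤ 4) ≈ 0.6267.

0.6267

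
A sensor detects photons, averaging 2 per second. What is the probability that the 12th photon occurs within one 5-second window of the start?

0.3032

Over the interval, μ = 2 × 5 = 10 (a 5-second window = 5 seconds).
The 12th arrival falls in the interval iff at least 12 events occur there: P(S_12 ≤ t) = P(N ≥ 12) = 1 − P(N ≤ 11) ≈ 0.3032.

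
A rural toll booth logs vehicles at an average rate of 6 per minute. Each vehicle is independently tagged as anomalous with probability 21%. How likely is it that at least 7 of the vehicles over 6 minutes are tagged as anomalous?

Thinning: the vehicles that are tagged as anomalous themselves form a Poisson process with rate 0.21 × 6 = 1.26 per minute.
Over the interval, μ = 1.26 × 6 = 7.56 (6 minutes).
P(N ≥ 7) = 1 − P(N ≤ 6) ≈ 0.6300.

0.6300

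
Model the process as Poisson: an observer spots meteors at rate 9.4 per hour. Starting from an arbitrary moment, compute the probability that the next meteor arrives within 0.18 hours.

0.8158

Inter-arrival times are exponential with rate λ = 9.4 per hour.
P(T ≤ 0.18) = 1 − e^(−λt) = 1 − e^(−9.4 × 0.18) = 1 − e^(−1.692) ≈ 0.8158.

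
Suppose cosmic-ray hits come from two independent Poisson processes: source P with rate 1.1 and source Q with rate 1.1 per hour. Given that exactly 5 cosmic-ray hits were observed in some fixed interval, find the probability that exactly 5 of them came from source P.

0.0312

Given the total, each event is independently from source P with probability p = λ_P/(λ_P+λ_Q) = 1.1/2.2 = 0.5000.
So K ~ Binomial(5, 1.1/2.2): P(K = 5) = C(5,5) · (1.1/2.2)^5 · (1.1/2.2)^0 ≈ 0.0312.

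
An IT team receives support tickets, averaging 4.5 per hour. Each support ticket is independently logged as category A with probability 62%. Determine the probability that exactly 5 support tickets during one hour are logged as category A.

0.0865

Thinning: the support tickets that are logged as category A themselves form a Poisson process with rate 0.62 × 4.5 = 2.79 per hour.
So μ = 2.79.
P(N = 5) = e^(−2.79) · 2.79^5/5! ≈ 0.0865.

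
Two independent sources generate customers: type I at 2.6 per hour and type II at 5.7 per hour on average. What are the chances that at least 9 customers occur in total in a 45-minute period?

Independent Poisson processes superpose: combined rate λ = 2.6 + 5.7 = 8.3 per hour.
Over the interval, μ = 8.3 × 0.75 = 6.225 (a 45-minute period = 0.75 hours).
P(N ≥ 9) = 1 − P(N ≤ 8) ≈ 0.1768.

0.1768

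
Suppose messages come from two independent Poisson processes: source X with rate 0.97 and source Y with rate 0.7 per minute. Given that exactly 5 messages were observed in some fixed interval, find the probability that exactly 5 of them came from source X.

0.0661

Given the total, each event is independently from source X with probability p = λ_X/(λ_X+λ_Y) = 0.97/1.67 ≈ 0.5808.
So K ~ Binomial(5, 0.97/1.67): P(K = 5) = C(5,5) · (0.97/1.67)^5 · (0.7/1.67)^0 ≈ 0.0661.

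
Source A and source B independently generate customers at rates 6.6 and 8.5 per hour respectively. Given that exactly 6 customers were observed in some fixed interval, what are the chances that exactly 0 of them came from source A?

0.0318

Given the total, each event is independently from source A with probability p = λ_A/(λ_A+λ_B) = 6.6/15.1 ≈ 0.4371.
So K ~ Binomial(6, 6.6/15.1): P(K = 0) = C(6,0) · (6.6/15.1)^0 · (8.5/15.1)^6 ≈ 0.0318.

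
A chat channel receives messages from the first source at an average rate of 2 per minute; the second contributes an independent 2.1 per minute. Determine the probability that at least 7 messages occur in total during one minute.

Independent Poisson processes superpose: combined rate λ = 2 + 2.1 = 4.1 per minute.
So μ = 4.1.
P(N ≥ 7) = 1 − P(N ≤ 6) ≈ 0.1214.

0.1214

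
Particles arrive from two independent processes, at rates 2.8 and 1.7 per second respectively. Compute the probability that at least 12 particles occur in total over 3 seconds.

0.6955

Independent Poisson processes superpose: combined rate λ = 2.8 + 1.7 = 4.5 per second.
Over the interval, μ = 4.5 × 3 = 13.5 (3 seconds).
P(N ≥ 12) = 1 − P(N ≤ 11) ≈ 0.6955.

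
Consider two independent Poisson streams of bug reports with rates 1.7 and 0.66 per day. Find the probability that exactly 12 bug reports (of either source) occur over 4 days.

Independent Poisson processes superpose: combined rate λ = 1.7 + 0.66 = 2.36 per day.
Over the interval, μ = 2.36 × 4 = 9.44 (4 days).
P(N = 12) = e^(−9.44) · 9.44^12/12! ≈ 0.0831.

0.0831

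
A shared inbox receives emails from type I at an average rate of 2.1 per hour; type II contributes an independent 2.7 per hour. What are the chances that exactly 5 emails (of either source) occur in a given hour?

Independent Poisson processes superpose: combined rate λ = 2.1 + 2.7 = 4.8 per hour.
So μ = 4.8.
P(N = 5) = e^(−4.8) · 4.8^5/5! ≈ 0.1747.

0.1747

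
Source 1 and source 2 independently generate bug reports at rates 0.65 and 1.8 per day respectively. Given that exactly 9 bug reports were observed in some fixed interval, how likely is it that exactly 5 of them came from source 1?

Given the total, each event is independently from source 1 with probability p = λ_1/(λ_1+λ_2) = 0.65/2.45 ≈ 0.2653.
So K ~ Binomial(9, 0.65/2.45): P(K = 5) = C(9,5) · (0.65/2.45)^5 · (1.8/2.45)^4 ≈ 0.0483.

0.0483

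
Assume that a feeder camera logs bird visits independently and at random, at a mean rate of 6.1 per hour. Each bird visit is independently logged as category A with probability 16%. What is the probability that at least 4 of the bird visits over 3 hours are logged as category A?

Thinning: the bird visits that are logged as category A themselves form a Poisson process with rate 0.16 × 6.1 = 0.976 per hour.
Over the interval, μ = 0.976 × 3 = 2.928 (3 hours).
P(N ≥ 4) = 1 − P(N ≤ 3) ≈ 0.3366.

0.3366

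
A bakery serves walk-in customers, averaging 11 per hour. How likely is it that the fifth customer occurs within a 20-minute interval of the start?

0.3064

Over the interval, μ = 11 × 1/3 ≈ 3.66667 (a 20-minute interval = 1/3 hours).
The fifth arrival falls in the interval iff at least 5 events occur there: P(S_5 ≤ t) = P(N ≥ 5) = 1 − P(N ≤ 4) ≈ 0.3064.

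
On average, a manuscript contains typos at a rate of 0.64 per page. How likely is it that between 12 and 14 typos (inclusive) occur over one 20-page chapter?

Over the interval, μ = 0.64 × 20 = 12.8 (a 20-page chapter = 20 pages).
P(12 ≤ N ≤ 14) = Σ_{j=12}^{14} e^(−12.8) · 12.8^j/j! ≈ 0.3216.

0.3216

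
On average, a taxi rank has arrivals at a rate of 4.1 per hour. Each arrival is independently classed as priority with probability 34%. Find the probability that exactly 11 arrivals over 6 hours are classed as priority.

0.0818

Thinning: the arrivals that are classed as priority themselves form a Poisson process with rate 0.34 × 4.1 = 1.394 per hour.
Over the interval, μ = 1.394 × 6 = 8.364 (6 hours).
P(N = 11) = e^(−8.364) · 8.364^11/11! ≈ 0.0818.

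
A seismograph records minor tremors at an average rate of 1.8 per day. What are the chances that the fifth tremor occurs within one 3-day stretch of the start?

Over the interval, μ = 1.8 × 3 = 5.4 (a 3-day stretch = 3 days).
The fifth arrival falls in the interval iff at least 5 events occur there: P(S_5 ≤ t) = P(N ≥ 5) = 1 − P(N ≤ 4) ≈ 0.6267.

0.6267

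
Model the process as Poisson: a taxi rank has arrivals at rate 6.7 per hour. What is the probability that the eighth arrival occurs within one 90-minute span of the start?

Over the interval, μ = 6.7 × 1.5 = 10.05 (a 90-minute span = 1.5 hours).
The eighth arrival falls in the interval iff at least 8 events occur there: P(S_8 ≤ t) = P(N ≥ 8) = 1 − P(N ≤ 7) ≈ 0.7842.

0.7842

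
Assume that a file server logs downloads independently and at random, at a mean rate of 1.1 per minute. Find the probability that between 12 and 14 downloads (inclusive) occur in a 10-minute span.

0.2748

Over the interval, μ = 1.1 × 10 = 11 (a 10-minute span = 10 minutes).
P(12 ≤ N ≤ 14) = Σ_{j=12}^{14} e^(−11) · 11^j/j! ≈ 0.2748.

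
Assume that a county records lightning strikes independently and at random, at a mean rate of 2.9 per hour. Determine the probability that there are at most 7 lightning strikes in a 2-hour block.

Over the interval, μ = 2.9 × 2 = 5.8 (a 2-hour block = 2 hours).
P(N ≤ 7) = Σ_{j=0}^{7} e^(−μ) μ^j/j! ≈ 0.7710.

0.7710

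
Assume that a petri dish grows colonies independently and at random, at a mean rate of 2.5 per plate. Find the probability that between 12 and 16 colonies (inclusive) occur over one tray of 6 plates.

0.4794

Over the interval, μ = 2.5 × 6 = 15 (a tray of 6 plates = 6 plates).
P(12 ≤ N ≤ 16) = Σ_{j=12}^{16} e^(−15) · 15^j/j! ≈ 0.4794.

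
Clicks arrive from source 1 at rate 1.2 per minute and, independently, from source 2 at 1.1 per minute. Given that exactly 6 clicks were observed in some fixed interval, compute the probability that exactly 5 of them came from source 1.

0.1109

Given the total, each event is independently from source 1 with probability p = λ_1/(λ_1+λ_2) = 1.2/2.3 ≈ 0.5217.
So K ~ Binomial(6, 1.2/2.3): P(K = 5) = C(6,5) · (1.2/2.3)^5 · (1.1/2.3)^1 ≈ 0.1109.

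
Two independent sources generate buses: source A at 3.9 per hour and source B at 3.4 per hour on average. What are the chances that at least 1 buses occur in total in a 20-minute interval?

0.9123

Independent Poisson processes superpose: combined rate λ = 3.9 + 3.4 = 7.3 per hour.
Over the interval, μ = 7.3 × 1/3 ≈ 2.43333 (a 20-minute interval = 1/3 hours).
P(N ≥ 1) = 1 − P(N ≤ 0) ≈ 0.9123.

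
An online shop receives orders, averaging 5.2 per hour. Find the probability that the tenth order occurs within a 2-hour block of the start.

0.5910

Over the interval, μ = 5.2 × 2 = 10.4 (a 2-hour block = 2 hours).
The tenth arrival falls in the interval iff at least 10 events occur there: P(S_10 ≤ t) = P(N ≥ 10) = 1 − P(N ≤ 9) ≈ 0.5910.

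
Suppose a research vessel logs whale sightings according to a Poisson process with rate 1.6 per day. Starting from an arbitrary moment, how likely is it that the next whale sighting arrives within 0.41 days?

0.4811

Inter-arrival times are exponential with rate λ = 1.6 per day.
P(T ≤ 0.41) = 1 − e^(−λt) = 1 − e^(−1.6 × 0.41) = 1 − e^(−0.656) ≈ 0.4811.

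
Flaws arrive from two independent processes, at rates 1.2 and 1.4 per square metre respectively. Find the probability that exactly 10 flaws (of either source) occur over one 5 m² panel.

Independent Poisson processes superpose: combined rate λ = 1.2 + 1.4 = 2.6 per square metre.
Over the interval, μ = 2.6 × 5 = 13 (a 5 m² panel = 5 square metres).
P(N = 10) = e^(−13) · 13^10/10! ≈ 0.0859.

0.0859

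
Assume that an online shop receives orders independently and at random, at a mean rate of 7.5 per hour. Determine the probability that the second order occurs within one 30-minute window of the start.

Over the interval, μ = 7.5 × 0.5 = 3.75 (a 30-minute window = 0.5 hours).
The second arrival falls in the interval iff at least 2 events occur there: P(S_2 ≤ t) = P(N ≥ 2) = 1 − P(N ≤ 1) ≈ 0.8883.

0.8883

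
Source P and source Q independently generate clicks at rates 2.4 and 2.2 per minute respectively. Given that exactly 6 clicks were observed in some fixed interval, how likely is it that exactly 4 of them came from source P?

Given the total, each event is independently from source P with probability p = λ_P/(λ_P+λ_Q) = 2.4/4.6 ≈ 0.5217.
So K ~ Binomial(6, 2.4/4.6): P(K = 4) = C(6,4) · (2.4/4.6)^4 · (2.2/4.6)^2 ≈ 0.2542.

0.2542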